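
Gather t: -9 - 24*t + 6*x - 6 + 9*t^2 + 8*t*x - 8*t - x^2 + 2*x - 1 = 9*t^2 + t*(8*x - 32) - x^2 + 8*x - 16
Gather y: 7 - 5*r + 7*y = -5*r + 7*y + 7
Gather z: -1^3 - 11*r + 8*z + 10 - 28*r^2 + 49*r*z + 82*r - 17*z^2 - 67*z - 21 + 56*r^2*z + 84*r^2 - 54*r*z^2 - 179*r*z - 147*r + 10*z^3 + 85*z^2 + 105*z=56*r^2 - 76*r + 10*z^3 + z^2*(68 - 54*r) + z*(56*r^2 - 130*r + 46) - 12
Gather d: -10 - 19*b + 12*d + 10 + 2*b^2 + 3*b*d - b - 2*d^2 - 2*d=2*b^2 - 20*b - 2*d^2 + d*(3*b + 10)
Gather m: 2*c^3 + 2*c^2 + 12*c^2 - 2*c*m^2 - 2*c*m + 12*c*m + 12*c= 2*c^3 + 14*c^2 - 2*c*m^2 + 10*c*m + 12*c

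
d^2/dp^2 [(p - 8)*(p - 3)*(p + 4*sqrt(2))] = 6*p - 22 + 8*sqrt(2)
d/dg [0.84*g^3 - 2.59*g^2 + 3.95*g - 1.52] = 2.52*g^2 - 5.18*g + 3.95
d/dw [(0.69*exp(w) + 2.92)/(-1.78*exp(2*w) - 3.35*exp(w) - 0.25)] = (1.2282*exp(2*w) + 10.3952*exp(w) + 9.6095)*exp(w)/(3.1684*exp(4*w) + 11.926*exp(3*w) + 12.1125*exp(2*w) + 1.675*exp(w) + 0.0625)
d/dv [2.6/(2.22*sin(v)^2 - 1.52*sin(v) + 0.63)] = (3.952 - 11.544*sin(v))*cos(v)/(2.22*sin(v)^2 - 1.52*sin(v) + 0.63)^2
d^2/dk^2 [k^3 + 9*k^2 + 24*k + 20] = 6*k + 18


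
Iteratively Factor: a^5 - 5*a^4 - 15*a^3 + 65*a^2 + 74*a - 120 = (a - 5)*(a^4 - 15*a^2 - 10*a + 24) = (a - 5)*(a - 1)*(a^3 + a^2 - 14*a - 24) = (a - 5)*(a - 4)*(a - 1)*(a^2 + 5*a + 6) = (a - 5)*(a - 4)*(a - 1)*(a + 2)*(a + 3)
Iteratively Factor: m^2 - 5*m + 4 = (m - 4)*(m - 1)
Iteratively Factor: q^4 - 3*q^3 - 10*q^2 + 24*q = (q - 2)*(q^3 - q^2 - 12*q) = (q - 4)*(q - 2)*(q^2 + 3*q) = q*(q - 4)*(q - 2)*(q + 3)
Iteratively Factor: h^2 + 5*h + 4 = (h + 4)*(h + 1)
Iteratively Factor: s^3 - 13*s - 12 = (s + 3)*(s^2 - 3*s - 4) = (s - 4)*(s + 3)*(s + 1)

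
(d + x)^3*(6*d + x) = 6*d^4 + 19*d^3*x + 21*d^2*x^2 + 9*d*x^3 + x^4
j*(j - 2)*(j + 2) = j^3 - 4*j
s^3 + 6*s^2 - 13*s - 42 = (s - 3)*(s + 2)*(s + 7)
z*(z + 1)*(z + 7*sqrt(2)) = z^3 + z^2 + 7*sqrt(2)*z^2 + 7*sqrt(2)*z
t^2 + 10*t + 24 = (t + 4)*(t + 6)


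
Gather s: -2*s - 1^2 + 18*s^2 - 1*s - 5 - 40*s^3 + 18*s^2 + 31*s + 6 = -40*s^3 + 36*s^2 + 28*s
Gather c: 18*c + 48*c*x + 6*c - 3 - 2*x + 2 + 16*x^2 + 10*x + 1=c*(48*x + 24) + 16*x^2 + 8*x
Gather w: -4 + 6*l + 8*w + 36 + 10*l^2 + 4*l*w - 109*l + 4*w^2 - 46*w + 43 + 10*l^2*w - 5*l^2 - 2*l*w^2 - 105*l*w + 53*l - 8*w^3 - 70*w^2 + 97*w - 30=5*l^2 - 50*l - 8*w^3 + w^2*(-2*l - 66) + w*(10*l^2 - 101*l + 59) + 45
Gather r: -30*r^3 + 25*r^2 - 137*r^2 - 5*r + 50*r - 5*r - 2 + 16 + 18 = -30*r^3 - 112*r^2 + 40*r + 32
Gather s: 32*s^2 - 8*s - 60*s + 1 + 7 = 32*s^2 - 68*s + 8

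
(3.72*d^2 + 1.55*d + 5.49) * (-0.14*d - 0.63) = -0.5208*d^3 - 2.5606*d^2 - 1.7451*d - 3.4587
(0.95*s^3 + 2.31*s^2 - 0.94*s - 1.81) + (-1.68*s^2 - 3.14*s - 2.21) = 0.95*s^3 + 0.63*s^2 - 4.08*s - 4.02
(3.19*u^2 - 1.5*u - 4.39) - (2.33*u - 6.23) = 3.19*u^2 - 3.83*u + 1.84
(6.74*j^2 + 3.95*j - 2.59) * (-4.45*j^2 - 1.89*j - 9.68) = -29.993*j^4 - 30.3161*j^3 - 61.1832*j^2 - 33.3409*j + 25.0712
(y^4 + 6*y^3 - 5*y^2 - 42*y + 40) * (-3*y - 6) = -3*y^5 - 24*y^4 - 21*y^3 + 156*y^2 + 132*y - 240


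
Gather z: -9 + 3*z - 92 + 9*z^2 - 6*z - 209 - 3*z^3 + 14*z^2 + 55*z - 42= -3*z^3 + 23*z^2 + 52*z - 352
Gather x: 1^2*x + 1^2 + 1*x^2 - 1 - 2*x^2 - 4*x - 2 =-x^2 - 3*x - 2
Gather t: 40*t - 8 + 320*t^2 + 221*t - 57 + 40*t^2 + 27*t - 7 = 360*t^2 + 288*t - 72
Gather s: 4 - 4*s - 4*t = -4*s - 4*t + 4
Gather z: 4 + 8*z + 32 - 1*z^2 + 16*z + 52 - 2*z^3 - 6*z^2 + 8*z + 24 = -2*z^3 - 7*z^2 + 32*z + 112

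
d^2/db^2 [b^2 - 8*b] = 2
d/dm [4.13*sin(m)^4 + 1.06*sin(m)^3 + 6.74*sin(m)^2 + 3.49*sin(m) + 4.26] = (16.52*sin(m)^3 + 3.18*sin(m)^2 + 13.48*sin(m) + 3.49)*cos(m)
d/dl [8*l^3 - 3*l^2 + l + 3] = 24*l^2 - 6*l + 1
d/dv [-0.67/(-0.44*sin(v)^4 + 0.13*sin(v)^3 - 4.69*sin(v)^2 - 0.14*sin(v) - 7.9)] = (-1.1792*sin(v)^3 + 0.2613*sin(v)^2 - 6.2846*sin(v) - 0.0938)*cos(v)/(0.44*sin(v)^4 - 0.13*sin(v)^3 + 4.69*sin(v)^2 + 0.14*sin(v) + 7.9)^2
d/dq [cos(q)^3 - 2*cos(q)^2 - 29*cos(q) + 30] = (-3*cos(q)^2 + 4*cos(q) + 29)*sin(q)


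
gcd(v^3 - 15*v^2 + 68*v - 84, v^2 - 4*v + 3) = 1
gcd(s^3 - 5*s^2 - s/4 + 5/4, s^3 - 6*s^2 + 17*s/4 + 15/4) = s^2 - 9*s/2 - 5/2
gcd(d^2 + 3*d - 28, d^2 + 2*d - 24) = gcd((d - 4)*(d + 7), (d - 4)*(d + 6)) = d - 4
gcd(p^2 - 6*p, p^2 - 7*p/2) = p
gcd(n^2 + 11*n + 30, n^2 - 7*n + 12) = 1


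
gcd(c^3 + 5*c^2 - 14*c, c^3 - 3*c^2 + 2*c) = c^2 - 2*c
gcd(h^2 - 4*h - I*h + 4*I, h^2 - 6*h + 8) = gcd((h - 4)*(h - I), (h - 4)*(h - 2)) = h - 4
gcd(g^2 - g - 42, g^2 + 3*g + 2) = 1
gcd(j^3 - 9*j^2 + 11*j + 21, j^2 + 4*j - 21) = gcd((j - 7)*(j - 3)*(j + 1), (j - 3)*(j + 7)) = j - 3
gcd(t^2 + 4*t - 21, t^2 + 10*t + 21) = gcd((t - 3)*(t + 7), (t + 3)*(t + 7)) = t + 7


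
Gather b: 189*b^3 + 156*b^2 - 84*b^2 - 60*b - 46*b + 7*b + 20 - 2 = 189*b^3 + 72*b^2 - 99*b + 18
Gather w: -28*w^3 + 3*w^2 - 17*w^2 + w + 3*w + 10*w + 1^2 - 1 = -28*w^3 - 14*w^2 + 14*w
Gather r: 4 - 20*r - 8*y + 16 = -20*r - 8*y + 20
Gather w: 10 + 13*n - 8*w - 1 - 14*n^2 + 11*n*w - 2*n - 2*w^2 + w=-14*n^2 + 11*n - 2*w^2 + w*(11*n - 7) + 9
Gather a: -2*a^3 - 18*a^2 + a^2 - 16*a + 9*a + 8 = -2*a^3 - 17*a^2 - 7*a + 8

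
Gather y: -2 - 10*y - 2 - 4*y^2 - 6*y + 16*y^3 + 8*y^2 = 16*y^3 + 4*y^2 - 16*y - 4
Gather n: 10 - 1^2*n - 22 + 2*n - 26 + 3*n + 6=4*n - 32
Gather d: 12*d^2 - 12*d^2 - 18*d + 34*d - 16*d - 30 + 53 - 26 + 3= 0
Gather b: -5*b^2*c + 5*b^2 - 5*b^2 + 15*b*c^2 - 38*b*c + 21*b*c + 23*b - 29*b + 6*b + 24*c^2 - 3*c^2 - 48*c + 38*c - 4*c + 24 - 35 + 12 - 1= -5*b^2*c + b*(15*c^2 - 17*c) + 21*c^2 - 14*c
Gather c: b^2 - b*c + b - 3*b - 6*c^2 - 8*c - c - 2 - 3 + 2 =b^2 - 2*b - 6*c^2 + c*(-b - 9) - 3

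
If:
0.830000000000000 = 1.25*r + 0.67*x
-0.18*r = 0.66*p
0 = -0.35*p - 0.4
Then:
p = -1.14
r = 4.19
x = -6.58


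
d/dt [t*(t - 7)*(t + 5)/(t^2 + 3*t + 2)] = (t^4 + 6*t^3 + 35*t^2 - 8*t - 70)/(t^4 + 6*t^3 + 13*t^2 + 12*t + 4)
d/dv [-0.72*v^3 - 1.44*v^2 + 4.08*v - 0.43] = -2.16*v^2 - 2.88*v + 4.08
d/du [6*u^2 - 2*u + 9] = 12*u - 2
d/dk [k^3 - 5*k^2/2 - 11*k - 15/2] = 3*k^2 - 5*k - 11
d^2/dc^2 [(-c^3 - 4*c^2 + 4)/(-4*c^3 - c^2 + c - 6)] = 2*(60*c^6 + 12*c^5 - 480*c^4 - 801*c^3 - 54*c^2 + 408*c + 164)/(64*c^9 + 48*c^8 - 36*c^7 + 265*c^6 + 153*c^5 - 123*c^4 + 395*c^3 + 126*c^2 - 108*c + 216)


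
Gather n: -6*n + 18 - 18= -6*n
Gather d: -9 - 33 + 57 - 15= 0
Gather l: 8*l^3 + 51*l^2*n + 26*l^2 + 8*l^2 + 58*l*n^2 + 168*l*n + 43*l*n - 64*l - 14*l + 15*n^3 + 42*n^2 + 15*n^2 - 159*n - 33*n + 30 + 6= 8*l^3 + l^2*(51*n + 34) + l*(58*n^2 + 211*n - 78) + 15*n^3 + 57*n^2 - 192*n + 36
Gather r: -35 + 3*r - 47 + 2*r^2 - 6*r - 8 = 2*r^2 - 3*r - 90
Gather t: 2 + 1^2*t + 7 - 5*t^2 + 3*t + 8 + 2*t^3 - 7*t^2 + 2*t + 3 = 2*t^3 - 12*t^2 + 6*t + 20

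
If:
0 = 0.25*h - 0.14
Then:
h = 0.56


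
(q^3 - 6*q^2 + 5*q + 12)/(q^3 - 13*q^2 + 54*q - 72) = (q + 1)/(q - 6)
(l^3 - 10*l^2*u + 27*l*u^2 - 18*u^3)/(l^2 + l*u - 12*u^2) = (l^2 - 7*l*u + 6*u^2)/(l + 4*u)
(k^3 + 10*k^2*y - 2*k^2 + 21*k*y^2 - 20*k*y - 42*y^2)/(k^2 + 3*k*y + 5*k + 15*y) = (k^2 + 7*k*y - 2*k - 14*y)/(k + 5)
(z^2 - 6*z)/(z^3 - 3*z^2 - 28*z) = (6 - z)/(-z^2 + 3*z + 28)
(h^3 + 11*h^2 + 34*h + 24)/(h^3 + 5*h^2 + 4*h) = (h + 6)/h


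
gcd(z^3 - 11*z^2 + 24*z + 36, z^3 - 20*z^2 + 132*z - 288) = z^2 - 12*z + 36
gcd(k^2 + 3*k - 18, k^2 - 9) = k - 3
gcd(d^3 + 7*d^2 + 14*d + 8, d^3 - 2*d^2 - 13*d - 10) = d^2 + 3*d + 2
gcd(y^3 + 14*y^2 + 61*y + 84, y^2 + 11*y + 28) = y^2 + 11*y + 28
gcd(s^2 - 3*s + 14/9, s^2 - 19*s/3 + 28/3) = s - 7/3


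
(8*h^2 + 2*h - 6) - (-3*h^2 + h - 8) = 11*h^2 + h + 2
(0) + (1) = 1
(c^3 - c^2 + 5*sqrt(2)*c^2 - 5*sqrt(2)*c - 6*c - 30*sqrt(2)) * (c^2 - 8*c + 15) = c^5 - 9*c^4 + 5*sqrt(2)*c^4 - 45*sqrt(2)*c^3 + 17*c^3 + 33*c^2 + 85*sqrt(2)*c^2 - 90*c + 165*sqrt(2)*c - 450*sqrt(2)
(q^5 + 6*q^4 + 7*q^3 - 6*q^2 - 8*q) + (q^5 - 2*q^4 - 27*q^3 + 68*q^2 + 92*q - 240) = 2*q^5 + 4*q^4 - 20*q^3 + 62*q^2 + 84*q - 240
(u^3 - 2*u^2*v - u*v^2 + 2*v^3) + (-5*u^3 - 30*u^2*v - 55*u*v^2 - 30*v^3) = -4*u^3 - 32*u^2*v - 56*u*v^2 - 28*v^3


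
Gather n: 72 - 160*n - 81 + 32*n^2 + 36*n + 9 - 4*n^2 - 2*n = 28*n^2 - 126*n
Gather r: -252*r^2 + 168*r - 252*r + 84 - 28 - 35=-252*r^2 - 84*r + 21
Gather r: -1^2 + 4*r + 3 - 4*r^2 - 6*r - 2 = -4*r^2 - 2*r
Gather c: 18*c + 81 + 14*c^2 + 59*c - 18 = 14*c^2 + 77*c + 63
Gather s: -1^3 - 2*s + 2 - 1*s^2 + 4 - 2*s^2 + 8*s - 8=-3*s^2 + 6*s - 3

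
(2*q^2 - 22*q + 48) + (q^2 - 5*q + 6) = 3*q^2 - 27*q + 54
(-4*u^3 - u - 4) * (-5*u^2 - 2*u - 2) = 20*u^5 + 8*u^4 + 13*u^3 + 22*u^2 + 10*u + 8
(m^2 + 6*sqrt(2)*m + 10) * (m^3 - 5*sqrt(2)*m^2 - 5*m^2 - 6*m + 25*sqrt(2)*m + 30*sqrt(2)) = m^5 - 5*m^4 + sqrt(2)*m^4 - 56*m^3 - 5*sqrt(2)*m^3 - 56*sqrt(2)*m^2 + 250*m^2 + 300*m + 250*sqrt(2)*m + 300*sqrt(2)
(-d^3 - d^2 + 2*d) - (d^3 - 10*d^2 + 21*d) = -2*d^3 + 9*d^2 - 19*d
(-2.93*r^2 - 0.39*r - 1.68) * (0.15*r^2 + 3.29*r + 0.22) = -0.4395*r^4 - 9.6982*r^3 - 2.1797*r^2 - 5.613*r - 0.3696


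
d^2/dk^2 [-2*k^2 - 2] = -4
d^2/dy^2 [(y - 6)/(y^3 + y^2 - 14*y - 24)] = 2*((y - 6)*(3*y^2 + 2*y - 14)^2 + (-3*y^2 - 2*y - (y - 6)*(3*y + 1) + 14)*(y^3 + y^2 - 14*y - 24))/(y^3 + y^2 - 14*y - 24)^3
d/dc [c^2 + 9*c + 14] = 2*c + 9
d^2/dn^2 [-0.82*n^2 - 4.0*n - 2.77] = -1.64000000000000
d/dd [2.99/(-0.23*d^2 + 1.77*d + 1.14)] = (1.3754*d - 5.2923)/(-0.23*d^2 + 1.77*d + 1.14)^2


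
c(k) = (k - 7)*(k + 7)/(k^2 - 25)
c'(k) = -2*k*(k - 7)*(k + 7)/(k^2 - 25)^2 + (k - 7)/(k^2 - 25) + (k + 7)/(k^2 - 25) = 48*k/(k^4 - 50*k^2 + 625)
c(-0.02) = 1.96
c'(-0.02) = -0.00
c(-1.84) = 2.11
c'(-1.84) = -0.19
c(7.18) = 0.10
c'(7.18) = 0.49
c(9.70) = 0.65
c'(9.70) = 0.10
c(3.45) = 2.83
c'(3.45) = 0.97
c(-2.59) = 2.31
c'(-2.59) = -0.37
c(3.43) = 2.81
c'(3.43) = 0.94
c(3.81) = 3.29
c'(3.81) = 1.66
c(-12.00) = 0.80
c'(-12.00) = -0.04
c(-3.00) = 2.50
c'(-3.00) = -0.56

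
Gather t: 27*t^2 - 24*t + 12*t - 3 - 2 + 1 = 27*t^2 - 12*t - 4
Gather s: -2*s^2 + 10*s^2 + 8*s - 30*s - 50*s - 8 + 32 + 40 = 8*s^2 - 72*s + 64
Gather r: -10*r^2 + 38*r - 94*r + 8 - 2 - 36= -10*r^2 - 56*r - 30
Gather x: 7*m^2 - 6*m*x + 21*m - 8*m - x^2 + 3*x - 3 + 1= 7*m^2 + 13*m - x^2 + x*(3 - 6*m) - 2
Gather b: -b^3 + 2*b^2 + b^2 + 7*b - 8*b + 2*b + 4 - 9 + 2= -b^3 + 3*b^2 + b - 3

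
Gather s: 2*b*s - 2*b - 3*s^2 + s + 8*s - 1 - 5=-2*b - 3*s^2 + s*(2*b + 9) - 6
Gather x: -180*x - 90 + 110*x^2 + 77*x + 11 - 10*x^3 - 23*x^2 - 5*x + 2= -10*x^3 + 87*x^2 - 108*x - 77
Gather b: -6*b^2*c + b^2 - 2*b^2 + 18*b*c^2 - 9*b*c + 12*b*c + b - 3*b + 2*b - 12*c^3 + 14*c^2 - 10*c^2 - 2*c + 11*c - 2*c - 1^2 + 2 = b^2*(-6*c - 1) + b*(18*c^2 + 3*c) - 12*c^3 + 4*c^2 + 7*c + 1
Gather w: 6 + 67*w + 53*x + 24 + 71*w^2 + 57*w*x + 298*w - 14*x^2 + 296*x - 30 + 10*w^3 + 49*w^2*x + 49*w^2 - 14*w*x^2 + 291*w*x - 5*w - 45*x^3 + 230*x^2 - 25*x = 10*w^3 + w^2*(49*x + 120) + w*(-14*x^2 + 348*x + 360) - 45*x^3 + 216*x^2 + 324*x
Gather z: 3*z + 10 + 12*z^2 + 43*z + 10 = 12*z^2 + 46*z + 20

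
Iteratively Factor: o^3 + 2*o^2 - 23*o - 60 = (o + 4)*(o^2 - 2*o - 15) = (o - 5)*(o + 4)*(o + 3)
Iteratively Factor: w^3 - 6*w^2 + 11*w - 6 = (w - 1)*(w^2 - 5*w + 6) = (w - 3)*(w - 1)*(w - 2)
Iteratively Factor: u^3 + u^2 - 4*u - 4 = (u + 2)*(u^2 - u - 2) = (u + 1)*(u + 2)*(u - 2)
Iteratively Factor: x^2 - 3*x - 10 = (x - 5)*(x + 2)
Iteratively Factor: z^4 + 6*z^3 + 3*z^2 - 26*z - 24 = (z + 3)*(z^3 + 3*z^2 - 6*z - 8) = (z + 3)*(z + 4)*(z^2 - z - 2) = (z + 1)*(z + 3)*(z + 4)*(z - 2)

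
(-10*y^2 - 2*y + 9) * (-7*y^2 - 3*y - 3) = 70*y^4 + 44*y^3 - 27*y^2 - 21*y - 27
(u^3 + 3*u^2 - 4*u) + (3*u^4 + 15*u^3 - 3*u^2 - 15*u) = 3*u^4 + 16*u^3 - 19*u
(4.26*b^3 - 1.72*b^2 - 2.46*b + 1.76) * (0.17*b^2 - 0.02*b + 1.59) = 0.7242*b^5 - 0.3776*b^4 + 6.3896*b^3 - 2.3864*b^2 - 3.9466*b + 2.7984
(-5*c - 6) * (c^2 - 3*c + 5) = -5*c^3 + 9*c^2 - 7*c - 30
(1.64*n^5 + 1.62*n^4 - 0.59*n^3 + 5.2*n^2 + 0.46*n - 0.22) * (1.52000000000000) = 2.4928*n^5 + 2.4624*n^4 - 0.8968*n^3 + 7.904*n^2 + 0.6992*n - 0.3344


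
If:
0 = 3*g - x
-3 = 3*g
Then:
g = -1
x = -3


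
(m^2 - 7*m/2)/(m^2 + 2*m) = (m - 7/2)/(m + 2)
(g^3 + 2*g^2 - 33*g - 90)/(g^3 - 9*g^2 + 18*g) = (g^2 + 8*g + 15)/(g*(g - 3))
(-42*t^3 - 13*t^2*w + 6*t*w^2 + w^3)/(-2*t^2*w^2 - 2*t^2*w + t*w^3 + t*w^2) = (42*t^3 + 13*t^2*w - 6*t*w^2 - w^3)/(t*w*(2*t*w + 2*t - w^2 - w))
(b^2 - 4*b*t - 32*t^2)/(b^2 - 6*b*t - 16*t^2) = (b + 4*t)/(b + 2*t)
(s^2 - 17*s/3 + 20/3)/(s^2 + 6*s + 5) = (3*s^2 - 17*s + 20)/(3*(s^2 + 6*s + 5))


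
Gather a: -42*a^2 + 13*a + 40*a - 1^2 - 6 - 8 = -42*a^2 + 53*a - 15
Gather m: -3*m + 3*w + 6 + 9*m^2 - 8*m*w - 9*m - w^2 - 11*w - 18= 9*m^2 + m*(-8*w - 12) - w^2 - 8*w - 12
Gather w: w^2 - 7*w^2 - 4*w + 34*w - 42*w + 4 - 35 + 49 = -6*w^2 - 12*w + 18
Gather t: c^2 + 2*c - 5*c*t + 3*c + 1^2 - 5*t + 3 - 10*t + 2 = c^2 + 5*c + t*(-5*c - 15) + 6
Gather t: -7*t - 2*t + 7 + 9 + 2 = 18 - 9*t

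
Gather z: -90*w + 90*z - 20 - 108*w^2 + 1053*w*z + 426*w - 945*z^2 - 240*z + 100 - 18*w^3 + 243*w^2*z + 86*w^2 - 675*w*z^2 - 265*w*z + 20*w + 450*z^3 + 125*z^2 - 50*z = -18*w^3 - 22*w^2 + 356*w + 450*z^3 + z^2*(-675*w - 820) + z*(243*w^2 + 788*w - 200) + 80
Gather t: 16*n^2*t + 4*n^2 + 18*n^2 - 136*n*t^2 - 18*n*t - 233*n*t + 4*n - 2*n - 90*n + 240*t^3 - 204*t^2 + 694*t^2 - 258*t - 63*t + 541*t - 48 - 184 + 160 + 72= 22*n^2 - 88*n + 240*t^3 + t^2*(490 - 136*n) + t*(16*n^2 - 251*n + 220)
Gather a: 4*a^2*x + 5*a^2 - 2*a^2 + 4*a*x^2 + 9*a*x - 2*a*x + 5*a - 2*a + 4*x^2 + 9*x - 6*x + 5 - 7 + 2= a^2*(4*x + 3) + a*(4*x^2 + 7*x + 3) + 4*x^2 + 3*x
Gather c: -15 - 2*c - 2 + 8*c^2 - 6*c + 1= 8*c^2 - 8*c - 16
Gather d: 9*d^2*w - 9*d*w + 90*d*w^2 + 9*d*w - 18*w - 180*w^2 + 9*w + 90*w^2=9*d^2*w + 90*d*w^2 - 90*w^2 - 9*w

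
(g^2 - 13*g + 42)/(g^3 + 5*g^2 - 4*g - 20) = (g^2 - 13*g + 42)/(g^3 + 5*g^2 - 4*g - 20)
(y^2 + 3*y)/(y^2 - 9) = y/(y - 3)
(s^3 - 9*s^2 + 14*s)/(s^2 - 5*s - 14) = s*(s - 2)/(s + 2)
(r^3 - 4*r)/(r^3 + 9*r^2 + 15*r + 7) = r*(r^2 - 4)/(r^3 + 9*r^2 + 15*r + 7)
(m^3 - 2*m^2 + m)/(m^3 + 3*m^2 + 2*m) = (m^2 - 2*m + 1)/(m^2 + 3*m + 2)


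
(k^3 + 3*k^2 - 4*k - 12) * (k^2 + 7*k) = k^5 + 10*k^4 + 17*k^3 - 40*k^2 - 84*k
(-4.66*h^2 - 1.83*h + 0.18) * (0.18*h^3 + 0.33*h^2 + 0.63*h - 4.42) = -0.8388*h^5 - 1.8672*h^4 - 3.5073*h^3 + 19.5037*h^2 + 8.202*h - 0.7956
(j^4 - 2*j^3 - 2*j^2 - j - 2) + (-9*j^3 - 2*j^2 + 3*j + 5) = j^4 - 11*j^3 - 4*j^2 + 2*j + 3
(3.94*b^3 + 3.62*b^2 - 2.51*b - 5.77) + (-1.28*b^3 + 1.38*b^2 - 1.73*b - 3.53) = 2.66*b^3 + 5.0*b^2 - 4.24*b - 9.3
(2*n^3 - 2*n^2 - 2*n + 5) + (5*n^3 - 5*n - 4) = 7*n^3 - 2*n^2 - 7*n + 1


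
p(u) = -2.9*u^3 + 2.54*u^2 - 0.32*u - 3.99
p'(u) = -8.7*u^2 + 5.08*u - 0.32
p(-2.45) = 54.69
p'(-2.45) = -64.99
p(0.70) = -3.96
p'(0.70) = -1.03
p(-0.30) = -3.59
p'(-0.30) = -2.63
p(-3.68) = 176.11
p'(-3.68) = -136.83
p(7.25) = -977.93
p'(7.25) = -420.78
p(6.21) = -602.53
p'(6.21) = -304.28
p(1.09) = -5.08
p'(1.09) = -5.12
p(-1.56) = 13.70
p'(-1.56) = -29.42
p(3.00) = -60.39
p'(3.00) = -63.38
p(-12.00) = 5376.81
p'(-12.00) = -1314.08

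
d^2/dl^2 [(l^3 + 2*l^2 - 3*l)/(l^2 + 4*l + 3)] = 4/(l^3 + 3*l^2 + 3*l + 1)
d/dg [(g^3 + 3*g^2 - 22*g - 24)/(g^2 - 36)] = (g^2 - 12*g + 22)/(g^2 - 12*g + 36)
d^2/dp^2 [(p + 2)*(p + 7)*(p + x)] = 6*p + 2*x + 18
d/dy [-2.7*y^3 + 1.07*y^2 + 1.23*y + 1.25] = -8.1*y^2 + 2.14*y + 1.23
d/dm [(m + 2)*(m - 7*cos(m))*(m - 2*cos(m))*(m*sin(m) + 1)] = (m + 2)*(m - 7*cos(m))*(m - 2*cos(m))*(m*cos(m) + sin(m)) + (m + 2)*(m - 7*cos(m))*(m*sin(m) + 1)*(2*sin(m) + 1) + (m + 2)*(m - 2*cos(m))*(m*sin(m) + 1)*(7*sin(m) + 1) + (m - 7*cos(m))*(m - 2*cos(m))*(m*sin(m) + 1)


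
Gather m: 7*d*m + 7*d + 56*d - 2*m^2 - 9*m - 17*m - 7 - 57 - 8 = 63*d - 2*m^2 + m*(7*d - 26) - 72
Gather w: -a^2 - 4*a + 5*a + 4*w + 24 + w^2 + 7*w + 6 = -a^2 + a + w^2 + 11*w + 30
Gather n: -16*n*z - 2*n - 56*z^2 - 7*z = n*(-16*z - 2) - 56*z^2 - 7*z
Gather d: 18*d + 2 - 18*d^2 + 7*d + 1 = -18*d^2 + 25*d + 3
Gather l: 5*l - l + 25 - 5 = 4*l + 20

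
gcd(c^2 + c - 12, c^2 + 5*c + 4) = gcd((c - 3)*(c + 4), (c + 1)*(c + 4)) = c + 4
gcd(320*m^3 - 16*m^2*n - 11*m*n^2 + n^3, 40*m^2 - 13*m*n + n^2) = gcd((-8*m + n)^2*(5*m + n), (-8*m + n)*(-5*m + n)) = 8*m - n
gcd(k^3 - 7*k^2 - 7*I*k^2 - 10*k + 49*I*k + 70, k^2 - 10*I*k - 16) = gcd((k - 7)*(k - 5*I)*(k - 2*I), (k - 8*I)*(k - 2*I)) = k - 2*I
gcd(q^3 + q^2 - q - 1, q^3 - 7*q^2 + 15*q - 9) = q - 1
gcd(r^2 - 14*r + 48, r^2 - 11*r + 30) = r - 6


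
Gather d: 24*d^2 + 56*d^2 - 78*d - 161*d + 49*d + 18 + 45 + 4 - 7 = 80*d^2 - 190*d + 60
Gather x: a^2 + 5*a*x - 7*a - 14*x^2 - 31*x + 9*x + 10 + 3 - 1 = a^2 - 7*a - 14*x^2 + x*(5*a - 22) + 12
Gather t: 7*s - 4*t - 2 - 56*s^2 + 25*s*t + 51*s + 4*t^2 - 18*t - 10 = -56*s^2 + 58*s + 4*t^2 + t*(25*s - 22) - 12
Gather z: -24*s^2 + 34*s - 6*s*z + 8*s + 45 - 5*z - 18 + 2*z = -24*s^2 + 42*s + z*(-6*s - 3) + 27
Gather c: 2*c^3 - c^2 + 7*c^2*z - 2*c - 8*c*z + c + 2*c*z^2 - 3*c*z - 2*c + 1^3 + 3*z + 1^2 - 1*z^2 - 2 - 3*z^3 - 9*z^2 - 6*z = 2*c^3 + c^2*(7*z - 1) + c*(2*z^2 - 11*z - 3) - 3*z^3 - 10*z^2 - 3*z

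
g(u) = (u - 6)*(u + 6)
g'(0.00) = 0.00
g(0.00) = -36.00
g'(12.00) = 24.00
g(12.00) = 108.00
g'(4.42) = 8.84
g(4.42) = -16.46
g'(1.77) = 3.54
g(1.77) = -32.87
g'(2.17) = 4.34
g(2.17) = -31.29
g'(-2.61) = -5.22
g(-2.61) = -29.19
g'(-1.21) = -2.42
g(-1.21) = -34.54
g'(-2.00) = -4.00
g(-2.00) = -32.00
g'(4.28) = 8.56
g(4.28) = -17.68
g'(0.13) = 0.26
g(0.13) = -35.98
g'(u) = 2*u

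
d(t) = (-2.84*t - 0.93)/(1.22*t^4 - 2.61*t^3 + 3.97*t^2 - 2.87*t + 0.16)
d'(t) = (-2.84*t - 0.93)*(-4.88*t^3 + 7.83*t^2 - 7.94*t + 2.87)/(1.22*t^4 - 2.61*t^3 + 3.97*t^2 - 2.87*t + 0.16)^2 - 2.84/(1.22*t^4 - 2.61*t^3 + 3.97*t^2 - 2.87*t + 0.16) = (10.3944*t^4 - 10.2864*t^3 + 3.9929*t^2 + 7.3842*t - 3.1235)/(1.4884*t^8 - 6.3684*t^7 + 16.4989*t^6 - 27.7262*t^5 + 31.1327*t^4 - 23.623*t^3 + 9.5073*t^2 - 0.9184*t + 0.0256)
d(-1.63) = 0.10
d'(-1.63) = 0.09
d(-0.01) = -4.77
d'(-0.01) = -89.40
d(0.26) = 4.66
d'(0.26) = -8.32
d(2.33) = -0.42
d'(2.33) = 0.66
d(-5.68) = 0.01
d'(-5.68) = 0.00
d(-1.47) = 0.12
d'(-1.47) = 0.10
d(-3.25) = 0.03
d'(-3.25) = 0.02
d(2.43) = -0.36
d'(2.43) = 0.54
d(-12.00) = 0.00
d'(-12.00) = 0.00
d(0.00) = -5.81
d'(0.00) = -122.01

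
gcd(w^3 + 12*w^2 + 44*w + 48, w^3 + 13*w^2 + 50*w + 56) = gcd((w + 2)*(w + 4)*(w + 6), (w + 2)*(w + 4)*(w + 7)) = w^2 + 6*w + 8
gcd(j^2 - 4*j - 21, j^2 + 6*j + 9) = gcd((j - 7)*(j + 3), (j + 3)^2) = j + 3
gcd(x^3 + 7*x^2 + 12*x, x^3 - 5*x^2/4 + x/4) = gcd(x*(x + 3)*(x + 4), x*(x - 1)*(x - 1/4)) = x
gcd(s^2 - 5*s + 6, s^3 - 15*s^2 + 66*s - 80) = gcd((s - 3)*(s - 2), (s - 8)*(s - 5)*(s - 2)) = s - 2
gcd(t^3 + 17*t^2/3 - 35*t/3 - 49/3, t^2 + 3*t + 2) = t + 1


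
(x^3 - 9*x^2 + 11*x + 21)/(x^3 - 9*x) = (x^2 - 6*x - 7)/(x*(x + 3))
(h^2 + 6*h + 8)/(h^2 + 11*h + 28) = (h + 2)/(h + 7)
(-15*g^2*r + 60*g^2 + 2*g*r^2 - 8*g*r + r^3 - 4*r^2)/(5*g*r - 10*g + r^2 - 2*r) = (-3*g*r + 12*g + r^2 - 4*r)/(r - 2)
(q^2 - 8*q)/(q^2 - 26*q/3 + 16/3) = 3*q/(3*q - 2)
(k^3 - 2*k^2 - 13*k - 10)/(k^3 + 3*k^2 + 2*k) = (k - 5)/k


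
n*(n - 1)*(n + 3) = n^3 + 2*n^2 - 3*n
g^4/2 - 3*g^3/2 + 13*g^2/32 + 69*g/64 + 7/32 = (g/2 + 1/4)*(g - 2)*(g - 7/4)*(g + 1/4)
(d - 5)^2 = d^2 - 10*d + 25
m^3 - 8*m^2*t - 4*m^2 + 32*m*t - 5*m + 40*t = (m - 5)*(m + 1)*(m - 8*t)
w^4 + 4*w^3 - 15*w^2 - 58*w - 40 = (w - 4)*(w + 1)*(w + 2)*(w + 5)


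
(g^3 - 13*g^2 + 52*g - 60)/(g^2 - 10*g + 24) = (g^2 - 7*g + 10)/(g - 4)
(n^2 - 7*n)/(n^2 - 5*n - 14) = n/(n + 2)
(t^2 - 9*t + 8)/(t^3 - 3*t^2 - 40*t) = (t - 1)/(t*(t + 5))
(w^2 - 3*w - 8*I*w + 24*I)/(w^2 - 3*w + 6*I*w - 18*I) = (w - 8*I)/(w + 6*I)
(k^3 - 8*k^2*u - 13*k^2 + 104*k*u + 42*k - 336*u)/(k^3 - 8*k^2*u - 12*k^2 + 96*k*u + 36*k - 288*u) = (k - 7)/(k - 6)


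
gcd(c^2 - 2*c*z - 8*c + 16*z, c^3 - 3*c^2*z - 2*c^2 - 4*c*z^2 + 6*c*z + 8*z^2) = 1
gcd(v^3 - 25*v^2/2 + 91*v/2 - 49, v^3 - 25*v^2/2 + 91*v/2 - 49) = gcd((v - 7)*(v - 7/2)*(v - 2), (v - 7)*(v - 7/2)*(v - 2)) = v^3 - 25*v^2/2 + 91*v/2 - 49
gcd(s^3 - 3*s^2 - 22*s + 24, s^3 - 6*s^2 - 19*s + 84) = s + 4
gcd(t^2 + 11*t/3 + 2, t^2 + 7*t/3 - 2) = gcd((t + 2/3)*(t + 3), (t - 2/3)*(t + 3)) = t + 3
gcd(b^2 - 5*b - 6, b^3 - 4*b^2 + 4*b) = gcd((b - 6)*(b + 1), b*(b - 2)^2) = 1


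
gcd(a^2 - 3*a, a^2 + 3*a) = a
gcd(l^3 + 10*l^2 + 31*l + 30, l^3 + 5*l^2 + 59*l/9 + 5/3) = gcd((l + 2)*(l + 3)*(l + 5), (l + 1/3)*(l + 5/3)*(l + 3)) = l + 3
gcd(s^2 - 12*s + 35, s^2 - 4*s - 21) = s - 7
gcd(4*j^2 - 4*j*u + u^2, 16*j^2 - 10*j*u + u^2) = -2*j + u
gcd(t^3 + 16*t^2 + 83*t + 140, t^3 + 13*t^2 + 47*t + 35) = t^2 + 12*t + 35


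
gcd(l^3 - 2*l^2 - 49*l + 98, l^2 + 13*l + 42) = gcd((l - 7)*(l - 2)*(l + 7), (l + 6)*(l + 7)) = l + 7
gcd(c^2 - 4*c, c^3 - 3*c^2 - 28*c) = c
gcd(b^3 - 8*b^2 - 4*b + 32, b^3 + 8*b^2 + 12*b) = b + 2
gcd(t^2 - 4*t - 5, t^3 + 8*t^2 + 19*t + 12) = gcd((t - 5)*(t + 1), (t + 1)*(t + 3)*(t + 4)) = t + 1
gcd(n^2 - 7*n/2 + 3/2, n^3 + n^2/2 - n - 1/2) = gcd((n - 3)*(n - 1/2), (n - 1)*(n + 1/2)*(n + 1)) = 1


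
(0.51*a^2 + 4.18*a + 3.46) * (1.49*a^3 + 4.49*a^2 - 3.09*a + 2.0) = 0.7599*a^5 + 8.5181*a^4 + 22.3477*a^3 + 3.6392*a^2 - 2.3314*a + 6.92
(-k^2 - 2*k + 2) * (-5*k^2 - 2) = 5*k^4 + 10*k^3 - 8*k^2 + 4*k - 4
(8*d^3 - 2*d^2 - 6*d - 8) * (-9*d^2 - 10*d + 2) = -72*d^5 - 62*d^4 + 90*d^3 + 128*d^2 + 68*d - 16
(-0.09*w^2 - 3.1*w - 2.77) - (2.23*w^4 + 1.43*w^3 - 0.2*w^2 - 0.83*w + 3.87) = -2.23*w^4 - 1.43*w^3 + 0.11*w^2 - 2.27*w - 6.64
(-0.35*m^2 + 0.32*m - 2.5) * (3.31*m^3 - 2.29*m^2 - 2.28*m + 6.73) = -1.1585*m^5 + 1.8607*m^4 - 8.2098*m^3 + 2.6399*m^2 + 7.8536*m - 16.825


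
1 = 1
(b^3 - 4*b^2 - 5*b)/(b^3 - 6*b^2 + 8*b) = (b^2 - 4*b - 5)/(b^2 - 6*b + 8)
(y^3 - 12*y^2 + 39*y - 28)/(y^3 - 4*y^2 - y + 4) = (y - 7)/(y + 1)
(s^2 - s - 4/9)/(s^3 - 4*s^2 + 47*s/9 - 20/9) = (3*s + 1)/(3*s^2 - 8*s + 5)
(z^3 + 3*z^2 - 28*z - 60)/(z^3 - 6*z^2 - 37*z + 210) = (z + 2)/(z - 7)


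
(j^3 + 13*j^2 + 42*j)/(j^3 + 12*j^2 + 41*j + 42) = j*(j + 6)/(j^2 + 5*j + 6)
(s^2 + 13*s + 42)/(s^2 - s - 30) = (s^2 + 13*s + 42)/(s^2 - s - 30)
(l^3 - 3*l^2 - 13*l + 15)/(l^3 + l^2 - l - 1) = (l^2 - 2*l - 15)/(l^2 + 2*l + 1)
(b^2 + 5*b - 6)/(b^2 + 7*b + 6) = (b - 1)/(b + 1)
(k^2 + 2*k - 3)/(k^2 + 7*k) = (k^2 + 2*k - 3)/(k*(k + 7))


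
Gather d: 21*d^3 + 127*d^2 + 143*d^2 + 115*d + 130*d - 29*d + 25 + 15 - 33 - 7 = 21*d^3 + 270*d^2 + 216*d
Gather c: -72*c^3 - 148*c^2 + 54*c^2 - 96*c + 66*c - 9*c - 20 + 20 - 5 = -72*c^3 - 94*c^2 - 39*c - 5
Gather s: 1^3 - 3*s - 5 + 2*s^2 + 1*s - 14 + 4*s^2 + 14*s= 6*s^2 + 12*s - 18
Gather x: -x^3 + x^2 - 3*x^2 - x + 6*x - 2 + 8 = -x^3 - 2*x^2 + 5*x + 6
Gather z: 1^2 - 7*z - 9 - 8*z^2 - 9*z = -8*z^2 - 16*z - 8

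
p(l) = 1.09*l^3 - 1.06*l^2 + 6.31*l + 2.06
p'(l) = 3.27*l^2 - 2.12*l + 6.31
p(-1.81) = -19.30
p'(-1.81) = 20.86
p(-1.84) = -19.93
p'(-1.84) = 21.28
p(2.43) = 26.77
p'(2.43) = 20.47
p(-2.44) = -35.48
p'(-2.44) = 30.95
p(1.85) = 17.01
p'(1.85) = 13.58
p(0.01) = 2.12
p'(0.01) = 6.29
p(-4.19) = -123.17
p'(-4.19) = 72.60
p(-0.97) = -6.05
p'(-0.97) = 11.44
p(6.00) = 237.20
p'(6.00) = 111.31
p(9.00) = 767.60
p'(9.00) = 252.10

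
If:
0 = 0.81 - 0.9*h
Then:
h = 0.90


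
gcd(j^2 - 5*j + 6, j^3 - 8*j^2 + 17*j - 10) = j - 2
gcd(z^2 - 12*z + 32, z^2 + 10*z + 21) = 1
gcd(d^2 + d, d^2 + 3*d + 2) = d + 1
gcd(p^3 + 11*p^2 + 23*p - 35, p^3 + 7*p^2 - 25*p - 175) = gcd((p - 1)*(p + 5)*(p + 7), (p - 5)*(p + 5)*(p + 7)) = p^2 + 12*p + 35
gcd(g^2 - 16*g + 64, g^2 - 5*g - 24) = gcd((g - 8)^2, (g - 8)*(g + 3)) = g - 8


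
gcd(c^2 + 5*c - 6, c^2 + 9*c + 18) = c + 6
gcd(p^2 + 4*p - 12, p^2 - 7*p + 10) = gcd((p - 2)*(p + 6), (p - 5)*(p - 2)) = p - 2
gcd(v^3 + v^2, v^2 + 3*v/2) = v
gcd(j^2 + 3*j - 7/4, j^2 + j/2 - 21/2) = j + 7/2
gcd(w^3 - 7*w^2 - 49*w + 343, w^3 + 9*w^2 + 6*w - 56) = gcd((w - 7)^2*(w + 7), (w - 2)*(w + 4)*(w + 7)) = w + 7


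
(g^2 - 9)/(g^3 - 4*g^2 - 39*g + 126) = (g + 3)/(g^2 - g - 42)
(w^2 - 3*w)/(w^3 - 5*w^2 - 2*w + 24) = w/(w^2 - 2*w - 8)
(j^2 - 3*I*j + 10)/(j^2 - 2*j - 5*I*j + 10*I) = (j + 2*I)/(j - 2)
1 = 1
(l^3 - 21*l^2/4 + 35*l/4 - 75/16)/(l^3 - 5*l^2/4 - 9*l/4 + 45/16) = (2*l - 5)/(2*l + 3)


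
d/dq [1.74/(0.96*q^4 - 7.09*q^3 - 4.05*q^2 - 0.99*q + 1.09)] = (-6.6816*q^3 + 37.0098*q^2 + 14.094*q + 1.7226)/(-0.96*q^4 + 7.09*q^3 + 4.05*q^2 + 0.99*q - 1.09)^2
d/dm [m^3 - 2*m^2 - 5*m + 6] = 3*m^2 - 4*m - 5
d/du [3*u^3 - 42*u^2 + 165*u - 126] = 9*u^2 - 84*u + 165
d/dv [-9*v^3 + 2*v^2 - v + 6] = -27*v^2 + 4*v - 1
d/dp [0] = 0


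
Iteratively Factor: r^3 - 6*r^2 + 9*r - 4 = (r - 1)*(r^2 - 5*r + 4) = (r - 1)^2*(r - 4)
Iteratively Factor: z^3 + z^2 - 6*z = (z - 2)*(z^2 + 3*z) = (z - 2)*(z + 3)*(z)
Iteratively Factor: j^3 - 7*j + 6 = (j - 1)*(j^2 + j - 6) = (j - 2)*(j - 1)*(j + 3)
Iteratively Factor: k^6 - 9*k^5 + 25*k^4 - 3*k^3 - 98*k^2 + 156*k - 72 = (k - 2)*(k^5 - 7*k^4 + 11*k^3 + 19*k^2 - 60*k + 36) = (k - 2)*(k - 1)*(k^4 - 6*k^3 + 5*k^2 + 24*k - 36) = (k - 3)*(k - 2)*(k - 1)*(k^3 - 3*k^2 - 4*k + 12) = (k - 3)*(k - 2)*(k - 1)*(k + 2)*(k^2 - 5*k + 6) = (k - 3)*(k - 2)^2*(k - 1)*(k + 2)*(k - 3)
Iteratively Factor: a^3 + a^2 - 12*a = (a)*(a^2 + a - 12) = a*(a - 3)*(a + 4)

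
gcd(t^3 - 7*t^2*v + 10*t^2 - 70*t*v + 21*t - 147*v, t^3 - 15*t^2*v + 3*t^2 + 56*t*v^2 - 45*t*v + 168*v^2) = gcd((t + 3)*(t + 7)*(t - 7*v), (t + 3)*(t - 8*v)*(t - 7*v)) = t^2 - 7*t*v + 3*t - 21*v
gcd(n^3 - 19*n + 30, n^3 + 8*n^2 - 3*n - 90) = n^2 + 2*n - 15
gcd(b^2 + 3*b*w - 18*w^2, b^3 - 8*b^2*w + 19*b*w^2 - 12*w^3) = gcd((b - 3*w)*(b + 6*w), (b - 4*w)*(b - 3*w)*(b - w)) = -b + 3*w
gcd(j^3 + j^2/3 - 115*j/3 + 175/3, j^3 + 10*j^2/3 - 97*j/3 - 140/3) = j^2 + 2*j - 35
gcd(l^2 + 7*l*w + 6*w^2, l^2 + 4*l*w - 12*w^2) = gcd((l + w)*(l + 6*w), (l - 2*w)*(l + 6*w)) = l + 6*w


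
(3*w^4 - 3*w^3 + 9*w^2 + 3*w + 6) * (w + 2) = 3*w^5 + 3*w^4 + 3*w^3 + 21*w^2 + 12*w + 12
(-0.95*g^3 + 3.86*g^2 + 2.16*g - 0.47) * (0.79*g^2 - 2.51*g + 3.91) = -0.7505*g^5 + 5.4339*g^4 - 11.6967*g^3 + 9.2997*g^2 + 9.6253*g - 1.8377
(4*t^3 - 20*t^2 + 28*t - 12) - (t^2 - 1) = 4*t^3 - 21*t^2 + 28*t - 11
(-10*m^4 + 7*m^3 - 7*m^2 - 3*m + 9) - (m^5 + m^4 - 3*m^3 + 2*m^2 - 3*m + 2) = -m^5 - 11*m^4 + 10*m^3 - 9*m^2 + 7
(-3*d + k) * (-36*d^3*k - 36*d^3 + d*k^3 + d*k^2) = 108*d^4*k + 108*d^4 - 36*d^3*k^2 - 36*d^3*k - 3*d^2*k^3 - 3*d^2*k^2 + d*k^4 + d*k^3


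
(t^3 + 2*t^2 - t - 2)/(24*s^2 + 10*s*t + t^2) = (t^3 + 2*t^2 - t - 2)/(24*s^2 + 10*s*t + t^2)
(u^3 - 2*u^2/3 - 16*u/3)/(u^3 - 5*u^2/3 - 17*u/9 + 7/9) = 3*u*(3*u^2 - 2*u - 16)/(9*u^3 - 15*u^2 - 17*u + 7)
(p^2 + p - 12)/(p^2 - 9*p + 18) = (p + 4)/(p - 6)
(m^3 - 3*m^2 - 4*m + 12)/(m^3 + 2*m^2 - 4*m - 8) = (m - 3)/(m + 2)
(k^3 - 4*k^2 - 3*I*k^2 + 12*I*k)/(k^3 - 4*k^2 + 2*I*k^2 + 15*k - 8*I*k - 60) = k/(k + 5*I)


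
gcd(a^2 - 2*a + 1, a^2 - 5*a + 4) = a - 1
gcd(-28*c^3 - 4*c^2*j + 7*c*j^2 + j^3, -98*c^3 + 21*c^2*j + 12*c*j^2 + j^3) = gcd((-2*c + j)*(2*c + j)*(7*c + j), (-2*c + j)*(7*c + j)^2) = 14*c^2 - 5*c*j - j^2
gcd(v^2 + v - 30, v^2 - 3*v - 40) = 1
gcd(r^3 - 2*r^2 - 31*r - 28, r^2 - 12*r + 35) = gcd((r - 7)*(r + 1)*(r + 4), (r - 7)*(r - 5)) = r - 7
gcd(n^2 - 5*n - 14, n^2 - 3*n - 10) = n + 2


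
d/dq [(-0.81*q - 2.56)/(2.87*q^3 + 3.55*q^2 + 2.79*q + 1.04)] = (4.6494*q^3 + 24.9171*q^2 + 18.176*q + 6.3)/(8.2369*q^6 + 20.377*q^5 + 28.6171*q^4 + 25.7786*q^3 + 15.1681*q^2 + 5.8032*q + 1.0816)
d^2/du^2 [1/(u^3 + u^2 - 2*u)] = 2*(-u*(3*u + 1)*(u^2 + u - 2) + (3*u^2 + 2*u - 2)^2)/(u^3*(u^2 + u - 2)^3)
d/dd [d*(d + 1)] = 2*d + 1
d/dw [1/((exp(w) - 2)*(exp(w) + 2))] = -2*exp(2*w)/(exp(4*w) - 8*exp(2*w) + 16)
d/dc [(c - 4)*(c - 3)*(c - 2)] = 3*c^2 - 18*c + 26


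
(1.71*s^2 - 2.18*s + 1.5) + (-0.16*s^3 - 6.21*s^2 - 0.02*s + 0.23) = -0.16*s^3 - 4.5*s^2 - 2.2*s + 1.73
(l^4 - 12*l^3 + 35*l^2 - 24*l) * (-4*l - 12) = -4*l^5 + 36*l^4 + 4*l^3 - 324*l^2 + 288*l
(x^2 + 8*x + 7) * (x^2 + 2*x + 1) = x^4 + 10*x^3 + 24*x^2 + 22*x + 7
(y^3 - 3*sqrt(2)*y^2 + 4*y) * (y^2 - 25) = y^5 - 3*sqrt(2)*y^4 - 21*y^3 + 75*sqrt(2)*y^2 - 100*y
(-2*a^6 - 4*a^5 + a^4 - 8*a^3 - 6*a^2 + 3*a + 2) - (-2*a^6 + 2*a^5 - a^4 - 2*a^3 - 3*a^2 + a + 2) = -6*a^5 + 2*a^4 - 6*a^3 - 3*a^2 + 2*a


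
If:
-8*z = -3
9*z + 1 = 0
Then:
No Solution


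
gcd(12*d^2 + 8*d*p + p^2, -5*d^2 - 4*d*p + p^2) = 1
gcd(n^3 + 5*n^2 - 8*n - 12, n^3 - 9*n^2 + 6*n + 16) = n^2 - n - 2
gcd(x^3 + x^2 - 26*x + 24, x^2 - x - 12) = x - 4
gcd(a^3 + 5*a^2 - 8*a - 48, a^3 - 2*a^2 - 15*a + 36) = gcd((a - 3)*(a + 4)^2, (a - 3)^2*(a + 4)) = a^2 + a - 12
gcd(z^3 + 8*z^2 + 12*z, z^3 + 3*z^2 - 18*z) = z^2 + 6*z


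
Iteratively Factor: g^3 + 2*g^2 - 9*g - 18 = (g + 3)*(g^2 - g - 6) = (g + 2)*(g + 3)*(g - 3)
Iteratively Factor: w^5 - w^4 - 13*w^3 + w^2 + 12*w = (w - 4)*(w^4 + 3*w^3 - w^2 - 3*w) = (w - 4)*(w + 1)*(w^3 + 2*w^2 - 3*w) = (w - 4)*(w - 1)*(w + 1)*(w^2 + 3*w) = (w - 4)*(w - 1)*(w + 1)*(w + 3)*(w)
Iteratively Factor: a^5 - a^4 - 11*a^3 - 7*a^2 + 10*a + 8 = (a + 1)*(a^4 - 2*a^3 - 9*a^2 + 2*a + 8) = (a + 1)^2*(a^3 - 3*a^2 - 6*a + 8) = (a + 1)^2*(a + 2)*(a^2 - 5*a + 4) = (a - 4)*(a + 1)^2*(a + 2)*(a - 1)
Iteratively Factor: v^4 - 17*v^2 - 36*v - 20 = (v - 5)*(v^3 + 5*v^2 + 8*v + 4) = (v - 5)*(v + 2)*(v^2 + 3*v + 2) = (v - 5)*(v + 1)*(v + 2)*(v + 2)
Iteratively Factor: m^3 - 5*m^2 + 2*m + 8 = (m + 1)*(m^2 - 6*m + 8) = (m - 2)*(m + 1)*(m - 4)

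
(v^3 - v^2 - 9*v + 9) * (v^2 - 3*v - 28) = v^5 - 4*v^4 - 34*v^3 + 64*v^2 + 225*v - 252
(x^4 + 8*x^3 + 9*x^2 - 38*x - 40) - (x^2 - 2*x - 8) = x^4 + 8*x^3 + 8*x^2 - 36*x - 32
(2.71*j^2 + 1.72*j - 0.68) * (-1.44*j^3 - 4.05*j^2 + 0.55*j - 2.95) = -3.9024*j^5 - 13.4523*j^4 - 4.4963*j^3 - 4.2945*j^2 - 5.448*j + 2.006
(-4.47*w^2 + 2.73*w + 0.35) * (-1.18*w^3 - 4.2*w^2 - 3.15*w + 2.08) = 5.2746*w^5 + 15.5526*w^4 + 2.2015*w^3 - 19.3671*w^2 + 4.5759*w + 0.728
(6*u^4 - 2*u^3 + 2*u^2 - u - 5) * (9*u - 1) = 54*u^5 - 24*u^4 + 20*u^3 - 11*u^2 - 44*u + 5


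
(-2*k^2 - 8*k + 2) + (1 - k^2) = -3*k^2 - 8*k + 3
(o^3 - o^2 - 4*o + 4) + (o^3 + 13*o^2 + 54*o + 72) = 2*o^3 + 12*o^2 + 50*o + 76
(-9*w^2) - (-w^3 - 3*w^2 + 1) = w^3 - 6*w^2 - 1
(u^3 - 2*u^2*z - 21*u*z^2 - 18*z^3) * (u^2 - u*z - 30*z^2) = u^5 - 3*u^4*z - 49*u^3*z^2 + 63*u^2*z^3 + 648*u*z^4 + 540*z^5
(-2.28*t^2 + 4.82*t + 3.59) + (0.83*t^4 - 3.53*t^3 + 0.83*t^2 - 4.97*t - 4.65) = 0.83*t^4 - 3.53*t^3 - 1.45*t^2 - 0.149999999999999*t - 1.06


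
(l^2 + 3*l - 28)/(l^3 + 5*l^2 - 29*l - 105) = (l - 4)/(l^2 - 2*l - 15)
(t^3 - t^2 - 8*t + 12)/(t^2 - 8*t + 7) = (t^3 - t^2 - 8*t + 12)/(t^2 - 8*t + 7)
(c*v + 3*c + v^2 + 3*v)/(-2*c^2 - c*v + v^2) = (v + 3)/(-2*c + v)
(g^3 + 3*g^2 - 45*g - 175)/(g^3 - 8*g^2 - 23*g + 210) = (g + 5)/(g - 6)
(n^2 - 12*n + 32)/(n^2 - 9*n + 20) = (n - 8)/(n - 5)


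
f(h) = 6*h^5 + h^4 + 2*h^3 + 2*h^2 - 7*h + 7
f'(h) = 30*h^4 + 4*h^3 + 6*h^2 + 4*h - 7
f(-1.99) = -158.48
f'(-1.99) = 447.75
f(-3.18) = -1863.70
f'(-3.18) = 2980.14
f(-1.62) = -44.97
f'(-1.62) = 191.88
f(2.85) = 1243.74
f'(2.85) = 2124.98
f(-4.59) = -11892.31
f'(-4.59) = 13030.18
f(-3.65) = -3747.58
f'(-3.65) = 5188.50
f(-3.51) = -3075.08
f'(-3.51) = 4433.45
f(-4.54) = -11254.90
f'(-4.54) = 12469.34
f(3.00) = 1597.00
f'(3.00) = 2597.00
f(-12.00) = -1475333.00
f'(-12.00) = 615977.00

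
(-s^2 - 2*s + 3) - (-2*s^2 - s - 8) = s^2 - s + 11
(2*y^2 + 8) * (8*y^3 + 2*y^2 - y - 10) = 16*y^5 + 4*y^4 + 62*y^3 - 4*y^2 - 8*y - 80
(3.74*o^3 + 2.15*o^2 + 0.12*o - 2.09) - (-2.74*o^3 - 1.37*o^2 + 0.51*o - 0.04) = 6.48*o^3 + 3.52*o^2 - 0.39*o - 2.05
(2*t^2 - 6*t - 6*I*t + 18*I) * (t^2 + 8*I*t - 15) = 2*t^4 - 6*t^3 + 10*I*t^3 + 18*t^2 - 30*I*t^2 - 54*t + 90*I*t - 270*I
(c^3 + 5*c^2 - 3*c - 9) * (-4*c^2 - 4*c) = -4*c^5 - 24*c^4 - 8*c^3 + 48*c^2 + 36*c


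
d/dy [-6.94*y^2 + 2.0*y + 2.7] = 2.0 - 13.88*y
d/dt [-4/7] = 0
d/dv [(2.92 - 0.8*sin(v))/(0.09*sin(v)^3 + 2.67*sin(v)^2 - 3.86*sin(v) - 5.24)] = (0.144*sin(v)^3 + 1.3476*sin(v)^2 - 15.5928*sin(v) + 15.4632)*cos(v)/(0.0081*sin(v)^6 + 0.4806*sin(v)^5 + 6.4341*sin(v)^4 - 21.5556*sin(v)^3 - 13.082*sin(v)^2 + 40.4528*sin(v) + 27.4576)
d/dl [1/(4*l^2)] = -1/(2*l^3)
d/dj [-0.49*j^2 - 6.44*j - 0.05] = -0.98*j - 6.44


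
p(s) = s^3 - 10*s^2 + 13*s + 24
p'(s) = 3*s^2 - 20*s + 13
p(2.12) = 16.14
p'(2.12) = -15.92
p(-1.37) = -15.15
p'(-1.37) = 46.03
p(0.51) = 28.16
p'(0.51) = 3.58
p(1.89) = 19.60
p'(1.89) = -14.08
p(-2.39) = -77.84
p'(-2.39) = 77.94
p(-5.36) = -486.97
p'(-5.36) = 206.39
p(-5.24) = -462.57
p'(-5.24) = 200.17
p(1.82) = 20.56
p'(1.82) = -13.46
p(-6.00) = -630.00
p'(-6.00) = 241.00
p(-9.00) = -1632.00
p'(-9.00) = 436.00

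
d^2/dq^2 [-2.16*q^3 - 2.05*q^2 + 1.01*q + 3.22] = -12.96*q - 4.1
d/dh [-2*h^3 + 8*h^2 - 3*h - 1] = -6*h^2 + 16*h - 3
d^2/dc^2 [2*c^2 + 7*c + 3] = 4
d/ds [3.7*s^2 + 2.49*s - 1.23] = 7.4*s + 2.49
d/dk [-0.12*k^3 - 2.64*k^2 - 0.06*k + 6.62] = -0.36*k^2 - 5.28*k - 0.06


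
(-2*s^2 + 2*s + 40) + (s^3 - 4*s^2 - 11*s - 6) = s^3 - 6*s^2 - 9*s + 34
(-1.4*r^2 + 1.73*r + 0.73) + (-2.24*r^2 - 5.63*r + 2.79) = -3.64*r^2 - 3.9*r + 3.52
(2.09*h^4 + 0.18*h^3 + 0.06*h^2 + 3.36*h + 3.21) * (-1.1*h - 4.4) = -2.299*h^5 - 9.394*h^4 - 0.858*h^3 - 3.96*h^2 - 18.315*h - 14.124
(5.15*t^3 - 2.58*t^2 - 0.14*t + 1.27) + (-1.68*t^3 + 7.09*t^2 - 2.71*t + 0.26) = 3.47*t^3 + 4.51*t^2 - 2.85*t + 1.53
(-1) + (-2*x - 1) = -2*x - 2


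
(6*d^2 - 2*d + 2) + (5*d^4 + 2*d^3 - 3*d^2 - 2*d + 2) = 5*d^4 + 2*d^3 + 3*d^2 - 4*d + 4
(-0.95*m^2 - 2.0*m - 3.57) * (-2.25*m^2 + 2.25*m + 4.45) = 2.1375*m^4 + 2.3625*m^3 - 0.695*m^2 - 16.9325*m - 15.8865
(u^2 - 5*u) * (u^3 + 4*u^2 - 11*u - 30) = u^5 - u^4 - 31*u^3 + 25*u^2 + 150*u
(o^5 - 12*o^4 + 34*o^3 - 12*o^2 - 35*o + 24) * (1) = o^5 - 12*o^4 + 34*o^3 - 12*o^2 - 35*o + 24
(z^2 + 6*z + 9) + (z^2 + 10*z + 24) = 2*z^2 + 16*z + 33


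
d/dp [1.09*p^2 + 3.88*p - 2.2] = 2.18*p + 3.88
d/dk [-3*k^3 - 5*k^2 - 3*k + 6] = -9*k^2 - 10*k - 3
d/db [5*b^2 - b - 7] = 10*b - 1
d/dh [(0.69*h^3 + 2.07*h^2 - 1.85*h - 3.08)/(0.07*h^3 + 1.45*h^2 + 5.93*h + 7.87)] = (0.8556*h^4 + 8.4424*h^3 + 31.8953*h^2 + 41.5138*h + 3.7049)/(0.0049*h^6 + 0.203*h^5 + 2.9327*h^4 + 18.2988*h^3 + 57.9879*h^2 + 93.3382*h + 61.9369)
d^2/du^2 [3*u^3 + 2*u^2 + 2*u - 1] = 18*u + 4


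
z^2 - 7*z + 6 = (z - 6)*(z - 1)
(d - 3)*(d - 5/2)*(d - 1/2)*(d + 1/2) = d^4 - 11*d^3/2 + 29*d^2/4 + 11*d/8 - 15/8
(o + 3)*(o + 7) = o^2 + 10*o + 21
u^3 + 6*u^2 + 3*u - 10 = (u - 1)*(u + 2)*(u + 5)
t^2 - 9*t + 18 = (t - 6)*(t - 3)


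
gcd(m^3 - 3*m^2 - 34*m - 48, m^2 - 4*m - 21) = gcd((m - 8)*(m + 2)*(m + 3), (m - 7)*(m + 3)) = m + 3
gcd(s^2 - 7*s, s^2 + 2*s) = s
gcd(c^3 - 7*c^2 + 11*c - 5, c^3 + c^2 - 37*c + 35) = c^2 - 6*c + 5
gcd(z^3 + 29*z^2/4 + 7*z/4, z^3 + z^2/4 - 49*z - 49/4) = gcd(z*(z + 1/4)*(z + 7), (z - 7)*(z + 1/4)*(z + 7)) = z^2 + 29*z/4 + 7/4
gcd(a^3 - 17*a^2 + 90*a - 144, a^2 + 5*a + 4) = 1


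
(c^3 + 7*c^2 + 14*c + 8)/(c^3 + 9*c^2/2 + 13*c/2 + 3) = 2*(c + 4)/(2*c + 3)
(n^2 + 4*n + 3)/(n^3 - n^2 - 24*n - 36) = (n + 1)/(n^2 - 4*n - 12)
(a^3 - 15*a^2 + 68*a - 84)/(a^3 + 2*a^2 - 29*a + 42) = (a^2 - 13*a + 42)/(a^2 + 4*a - 21)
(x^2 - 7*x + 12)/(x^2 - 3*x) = (x - 4)/x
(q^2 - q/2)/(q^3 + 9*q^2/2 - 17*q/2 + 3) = q/(q^2 + 5*q - 6)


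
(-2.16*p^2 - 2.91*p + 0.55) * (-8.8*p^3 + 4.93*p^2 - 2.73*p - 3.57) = 19.008*p^5 + 14.9592*p^4 - 13.2895*p^3 + 18.367*p^2 + 8.8872*p - 1.9635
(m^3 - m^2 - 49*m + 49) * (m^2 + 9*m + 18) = m^5 + 8*m^4 - 40*m^3 - 410*m^2 - 441*m + 882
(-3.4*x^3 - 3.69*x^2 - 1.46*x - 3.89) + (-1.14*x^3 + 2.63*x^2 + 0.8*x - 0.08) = -4.54*x^3 - 1.06*x^2 - 0.66*x - 3.97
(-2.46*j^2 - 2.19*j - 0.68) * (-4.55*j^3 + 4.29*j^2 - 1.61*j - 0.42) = 11.193*j^5 - 0.588900000000001*j^4 - 2.3405*j^3 + 1.6419*j^2 + 2.0146*j + 0.2856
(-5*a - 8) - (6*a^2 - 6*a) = -6*a^2 + a - 8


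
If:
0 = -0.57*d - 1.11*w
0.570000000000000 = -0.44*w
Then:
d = 2.52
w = -1.30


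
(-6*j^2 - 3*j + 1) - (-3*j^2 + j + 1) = -3*j^2 - 4*j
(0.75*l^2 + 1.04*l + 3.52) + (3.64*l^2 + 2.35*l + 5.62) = 4.39*l^2 + 3.39*l + 9.14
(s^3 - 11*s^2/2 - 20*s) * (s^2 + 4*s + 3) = s^5 - 3*s^4/2 - 39*s^3 - 193*s^2/2 - 60*s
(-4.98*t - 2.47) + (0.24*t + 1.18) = -4.74*t - 1.29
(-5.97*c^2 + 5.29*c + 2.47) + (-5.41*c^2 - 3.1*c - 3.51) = -11.38*c^2 + 2.19*c - 1.04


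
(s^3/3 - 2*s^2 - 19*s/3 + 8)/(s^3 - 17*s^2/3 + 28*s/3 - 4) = (s^3 - 6*s^2 - 19*s + 24)/(3*s^3 - 17*s^2 + 28*s - 12)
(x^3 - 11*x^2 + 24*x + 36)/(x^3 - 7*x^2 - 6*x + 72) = (x^2 - 5*x - 6)/(x^2 - x - 12)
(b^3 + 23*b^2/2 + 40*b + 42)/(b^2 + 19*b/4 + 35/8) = 4*(b^2 + 8*b + 12)/(4*b + 5)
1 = 1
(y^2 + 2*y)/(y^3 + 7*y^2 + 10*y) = 1/(y + 5)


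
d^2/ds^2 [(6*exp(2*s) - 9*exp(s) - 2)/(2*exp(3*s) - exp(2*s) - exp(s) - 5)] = (24*exp(7*s) - 132*exp(6*s) + 54*exp(5*s) + 737*exp(4*s) - 1275*exp(3*s) + 174*exp(2*s) + 683*exp(s) - 215)*exp(s)/(8*exp(9*s) - 12*exp(8*s) - 6*exp(7*s) - 49*exp(6*s) + 63*exp(5*s) + 42*exp(4*s) + 119*exp(3*s) - 90*exp(2*s) - 75*exp(s) - 125)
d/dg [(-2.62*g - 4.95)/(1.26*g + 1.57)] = (2.675736*g + 3.334052)/(1.26*g + 1.57)^3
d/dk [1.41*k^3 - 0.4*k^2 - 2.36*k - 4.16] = 4.23*k^2 - 0.8*k - 2.36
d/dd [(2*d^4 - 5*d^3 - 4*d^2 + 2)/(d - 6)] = 2*(3*d^4 - 29*d^3 + 43*d^2 + 24*d - 1)/(d^2 - 12*d + 36)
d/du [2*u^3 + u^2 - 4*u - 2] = 6*u^2 + 2*u - 4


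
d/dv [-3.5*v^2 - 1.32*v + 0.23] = -7.0*v - 1.32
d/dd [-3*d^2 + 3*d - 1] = 3 - 6*d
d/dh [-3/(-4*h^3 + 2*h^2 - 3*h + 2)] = 3*(-12*h^2 + 4*h - 3)/(4*h^3 - 2*h^2 + 3*h - 2)^2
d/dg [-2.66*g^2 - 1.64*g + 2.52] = -5.32*g - 1.64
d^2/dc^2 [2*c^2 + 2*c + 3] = 4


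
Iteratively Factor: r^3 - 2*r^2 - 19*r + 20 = (r - 1)*(r^2 - r - 20) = (r - 1)*(r + 4)*(r - 5)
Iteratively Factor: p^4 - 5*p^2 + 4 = (p + 2)*(p^3 - 2*p^2 - p + 2) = (p + 1)*(p + 2)*(p^2 - 3*p + 2) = (p - 1)*(p + 1)*(p + 2)*(p - 2)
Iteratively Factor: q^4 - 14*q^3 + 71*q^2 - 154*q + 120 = (q - 5)*(q^3 - 9*q^2 + 26*q - 24) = (q - 5)*(q - 4)*(q^2 - 5*q + 6) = (q - 5)*(q - 4)*(q - 2)*(q - 3)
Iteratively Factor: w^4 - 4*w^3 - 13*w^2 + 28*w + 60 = (w - 3)*(w^3 - w^2 - 16*w - 20) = (w - 5)*(w - 3)*(w^2 + 4*w + 4) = (w - 5)*(w - 3)*(w + 2)*(w + 2)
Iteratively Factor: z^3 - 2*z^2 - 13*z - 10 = (z - 5)*(z^2 + 3*z + 2) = (z - 5)*(z + 2)*(z + 1)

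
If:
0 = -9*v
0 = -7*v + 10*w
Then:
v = 0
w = 0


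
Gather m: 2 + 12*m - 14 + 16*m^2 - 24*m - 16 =16*m^2 - 12*m - 28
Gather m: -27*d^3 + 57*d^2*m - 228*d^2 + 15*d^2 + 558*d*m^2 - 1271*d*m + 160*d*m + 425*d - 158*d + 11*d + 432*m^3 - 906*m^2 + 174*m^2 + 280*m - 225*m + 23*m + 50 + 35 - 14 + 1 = -27*d^3 - 213*d^2 + 278*d + 432*m^3 + m^2*(558*d - 732) + m*(57*d^2 - 1111*d + 78) + 72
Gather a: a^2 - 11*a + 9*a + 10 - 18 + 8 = a^2 - 2*a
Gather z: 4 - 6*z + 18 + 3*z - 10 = 12 - 3*z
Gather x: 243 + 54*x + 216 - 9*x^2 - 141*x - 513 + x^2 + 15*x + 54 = -8*x^2 - 72*x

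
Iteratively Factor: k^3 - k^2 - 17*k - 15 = (k - 5)*(k^2 + 4*k + 3) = (k - 5)*(k + 1)*(k + 3)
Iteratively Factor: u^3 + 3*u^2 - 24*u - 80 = (u + 4)*(u^2 - u - 20) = (u - 5)*(u + 4)*(u + 4)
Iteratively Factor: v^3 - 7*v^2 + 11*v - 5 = (v - 1)*(v^2 - 6*v + 5) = (v - 1)^2*(v - 5)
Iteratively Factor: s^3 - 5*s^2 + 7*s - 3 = (s - 1)*(s^2 - 4*s + 3) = (s - 1)^2*(s - 3)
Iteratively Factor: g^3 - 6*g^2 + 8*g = (g)*(g^2 - 6*g + 8) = g*(g - 4)*(g - 2)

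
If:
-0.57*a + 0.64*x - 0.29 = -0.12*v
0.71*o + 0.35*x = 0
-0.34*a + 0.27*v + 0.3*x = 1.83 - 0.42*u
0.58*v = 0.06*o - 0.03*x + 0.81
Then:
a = 1.10118180346446*x - 0.214761040532365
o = -0.492957746478873*x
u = 0.243181310082719*x + 3.28550543024227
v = 1.39655172413793 - 0.102719766877125*x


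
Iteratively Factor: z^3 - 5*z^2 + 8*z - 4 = (z - 1)*(z^2 - 4*z + 4) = (z - 2)*(z - 1)*(z - 2)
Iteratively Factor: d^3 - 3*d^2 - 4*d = (d - 4)*(d^2 + d) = (d - 4)*(d + 1)*(d)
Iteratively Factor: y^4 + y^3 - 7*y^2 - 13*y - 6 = (y + 1)*(y^3 - 7*y - 6) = (y - 3)*(y + 1)*(y^2 + 3*y + 2) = (y - 3)*(y + 1)*(y + 2)*(y + 1)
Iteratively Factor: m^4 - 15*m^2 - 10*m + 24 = (m - 4)*(m^3 + 4*m^2 + m - 6) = (m - 4)*(m + 3)*(m^2 + m - 2) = (m - 4)*(m + 2)*(m + 3)*(m - 1)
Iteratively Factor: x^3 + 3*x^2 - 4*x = (x)*(x^2 + 3*x - 4) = x*(x - 1)*(x + 4)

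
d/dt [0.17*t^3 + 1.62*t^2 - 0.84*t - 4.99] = 0.51*t^2 + 3.24*t - 0.84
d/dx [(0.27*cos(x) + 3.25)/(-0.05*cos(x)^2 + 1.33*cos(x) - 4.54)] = (-0.0135*cos(x)^2 - 0.325*cos(x) + 5.5483)*sin(x)/(0.0025*cos(x)^4 - 0.133*cos(x)^3 + 2.2229*cos(x)^2 - 12.0764*cos(x) + 20.6116)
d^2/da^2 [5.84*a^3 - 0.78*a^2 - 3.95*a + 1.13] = 35.04*a - 1.56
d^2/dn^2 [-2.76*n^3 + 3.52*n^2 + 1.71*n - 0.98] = 7.04 - 16.56*n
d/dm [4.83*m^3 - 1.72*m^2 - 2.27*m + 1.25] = 14.49*m^2 - 3.44*m - 2.27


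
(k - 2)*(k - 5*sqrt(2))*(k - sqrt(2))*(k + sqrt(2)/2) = k^4 - 11*sqrt(2)*k^3/2 - 2*k^3 + 4*k^2 + 11*sqrt(2)*k^2 - 8*k + 5*sqrt(2)*k - 10*sqrt(2)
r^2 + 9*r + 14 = (r + 2)*(r + 7)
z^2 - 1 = (z - 1)*(z + 1)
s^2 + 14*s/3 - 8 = (s - 4/3)*(s + 6)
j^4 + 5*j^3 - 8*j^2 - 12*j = j*(j - 2)*(j + 1)*(j + 6)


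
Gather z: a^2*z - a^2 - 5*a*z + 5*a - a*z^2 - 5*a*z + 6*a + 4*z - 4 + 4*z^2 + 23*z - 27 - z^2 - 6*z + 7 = -a^2 + 11*a + z^2*(3 - a) + z*(a^2 - 10*a + 21) - 24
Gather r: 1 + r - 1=r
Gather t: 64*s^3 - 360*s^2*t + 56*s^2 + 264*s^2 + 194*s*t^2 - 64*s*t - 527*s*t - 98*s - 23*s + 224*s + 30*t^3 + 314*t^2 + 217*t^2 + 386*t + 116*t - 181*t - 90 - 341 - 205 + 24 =64*s^3 + 320*s^2 + 103*s + 30*t^3 + t^2*(194*s + 531) + t*(-360*s^2 - 591*s + 321) - 612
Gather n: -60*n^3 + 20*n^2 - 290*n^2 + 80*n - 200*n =-60*n^3 - 270*n^2 - 120*n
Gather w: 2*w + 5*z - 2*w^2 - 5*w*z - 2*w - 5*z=-2*w^2 - 5*w*z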